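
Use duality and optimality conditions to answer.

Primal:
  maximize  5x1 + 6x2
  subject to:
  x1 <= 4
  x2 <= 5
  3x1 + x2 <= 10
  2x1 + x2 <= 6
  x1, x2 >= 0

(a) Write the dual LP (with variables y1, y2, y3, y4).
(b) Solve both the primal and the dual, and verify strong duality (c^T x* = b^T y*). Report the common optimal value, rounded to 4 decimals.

The standard primal-dual pair for 'max c^T x s.t. A x <= b, x >= 0' is:
  Dual:  min b^T y  s.t.  A^T y >= c,  y >= 0.

So the dual LP is:
  minimize  4y1 + 5y2 + 10y3 + 6y4
  subject to:
    y1 + 3y3 + 2y4 >= 5
    y2 + y3 + y4 >= 6
    y1, y2, y3, y4 >= 0

Solving the primal: x* = (0.5, 5).
  primal value c^T x* = 32.5.
Solving the dual: y* = (0, 3.5, 0, 2.5).
  dual value b^T y* = 32.5.
Strong duality: c^T x* = b^T y*. Confirmed.

32.5


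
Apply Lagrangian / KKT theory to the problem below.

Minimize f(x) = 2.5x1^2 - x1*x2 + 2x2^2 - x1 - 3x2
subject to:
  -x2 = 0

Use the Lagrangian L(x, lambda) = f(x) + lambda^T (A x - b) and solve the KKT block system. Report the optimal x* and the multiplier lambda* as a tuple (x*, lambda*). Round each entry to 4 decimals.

Form the Lagrangian:
  L(x, lambda) = (1/2) x^T Q x + c^T x + lambda^T (A x - b)
Stationarity (grad_x L = 0): Q x + c + A^T lambda = 0.
Primal feasibility: A x = b.

This gives the KKT block system:
  [ Q   A^T ] [ x     ]   [-c ]
  [ A    0  ] [ lambda ] = [ b ]

Solving the linear system:
  x*      = (0.2, 0)
  lambda* = (-3.2)
  f(x*)   = -0.1

x* = (0.2, 0), lambda* = (-3.2)


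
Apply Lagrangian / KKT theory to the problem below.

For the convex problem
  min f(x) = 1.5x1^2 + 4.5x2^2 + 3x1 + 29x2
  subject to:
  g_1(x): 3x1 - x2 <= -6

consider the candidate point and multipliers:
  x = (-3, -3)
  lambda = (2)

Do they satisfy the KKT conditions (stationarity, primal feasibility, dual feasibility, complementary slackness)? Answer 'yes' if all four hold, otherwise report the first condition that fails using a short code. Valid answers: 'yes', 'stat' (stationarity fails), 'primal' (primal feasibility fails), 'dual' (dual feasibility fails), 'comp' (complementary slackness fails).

Gradient of f: grad f(x) = Q x + c = (-6, 2)
Constraint values g_i(x) = a_i^T x - b_i:
  g_1((-3, -3)) = 0
Stationarity residual: grad f(x) + sum_i lambda_i a_i = (0, 0)
  -> stationarity OK
Primal feasibility (all g_i <= 0): OK
Dual feasibility (all lambda_i >= 0): OK
Complementary slackness (lambda_i * g_i(x) = 0 for all i): OK

Verdict: yes, KKT holds.

yes


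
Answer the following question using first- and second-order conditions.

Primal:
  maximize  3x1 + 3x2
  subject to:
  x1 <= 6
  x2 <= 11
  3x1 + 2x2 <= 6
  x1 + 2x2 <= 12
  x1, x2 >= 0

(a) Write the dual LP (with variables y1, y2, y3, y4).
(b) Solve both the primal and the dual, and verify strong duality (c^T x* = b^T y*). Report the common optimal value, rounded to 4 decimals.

The standard primal-dual pair for 'max c^T x s.t. A x <= b, x >= 0' is:
  Dual:  min b^T y  s.t.  A^T y >= c,  y >= 0.

So the dual LP is:
  minimize  6y1 + 11y2 + 6y3 + 12y4
  subject to:
    y1 + 3y3 + y4 >= 3
    y2 + 2y3 + 2y4 >= 3
    y1, y2, y3, y4 >= 0

Solving the primal: x* = (0, 3).
  primal value c^T x* = 9.
Solving the dual: y* = (0, 0, 1.5, 0).
  dual value b^T y* = 9.
Strong duality: c^T x* = b^T y*. Confirmed.

9


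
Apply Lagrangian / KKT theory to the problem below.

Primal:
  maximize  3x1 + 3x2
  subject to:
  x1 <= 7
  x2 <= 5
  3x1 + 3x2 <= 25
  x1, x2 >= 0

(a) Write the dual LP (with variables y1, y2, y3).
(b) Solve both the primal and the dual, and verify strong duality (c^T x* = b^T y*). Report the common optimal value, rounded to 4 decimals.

The standard primal-dual pair for 'max c^T x s.t. A x <= b, x >= 0' is:
  Dual:  min b^T y  s.t.  A^T y >= c,  y >= 0.

So the dual LP is:
  minimize  7y1 + 5y2 + 25y3
  subject to:
    y1 + 3y3 >= 3
    y2 + 3y3 >= 3
    y1, y2, y3 >= 0

Solving the primal: x* = (3.3333, 5).
  primal value c^T x* = 25.
Solving the dual: y* = (0, 0, 1).
  dual value b^T y* = 25.
Strong duality: c^T x* = b^T y*. Confirmed.

25


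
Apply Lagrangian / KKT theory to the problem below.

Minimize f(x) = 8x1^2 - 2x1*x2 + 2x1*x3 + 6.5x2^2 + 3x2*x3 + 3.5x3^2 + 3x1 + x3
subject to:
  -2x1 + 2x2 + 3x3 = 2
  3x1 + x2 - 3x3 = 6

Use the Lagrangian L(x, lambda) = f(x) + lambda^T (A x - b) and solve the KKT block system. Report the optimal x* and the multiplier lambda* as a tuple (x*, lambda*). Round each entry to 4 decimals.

Form the Lagrangian:
  L(x, lambda) = (1/2) x^T Q x + c^T x + lambda^T (A x - b)
Stationarity (grad_x L = 0): Q x + c + A^T lambda = 0.
Primal feasibility: A x = b.

This gives the KKT block system:
  [ Q   A^T ] [ x     ]   [-c ]
  [ A    0  ] [ lambda ] = [ b ]

Solving the linear system:
  x*      = (0.5334, 2.4889, -0.637)
  lambda* = (-10.3564, -8.6649)
  f(x*)   = 36.8327

x* = (0.5334, 2.4889, -0.637), lambda* = (-10.3564, -8.6649)


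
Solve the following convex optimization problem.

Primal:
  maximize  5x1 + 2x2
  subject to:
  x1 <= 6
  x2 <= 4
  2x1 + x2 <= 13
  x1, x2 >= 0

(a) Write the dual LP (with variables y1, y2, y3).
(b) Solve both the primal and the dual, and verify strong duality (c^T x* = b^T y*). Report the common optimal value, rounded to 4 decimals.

The standard primal-dual pair for 'max c^T x s.t. A x <= b, x >= 0' is:
  Dual:  min b^T y  s.t.  A^T y >= c,  y >= 0.

So the dual LP is:
  minimize  6y1 + 4y2 + 13y3
  subject to:
    y1 + 2y3 >= 5
    y2 + y3 >= 2
    y1, y2, y3 >= 0

Solving the primal: x* = (6, 1).
  primal value c^T x* = 32.
Solving the dual: y* = (1, 0, 2).
  dual value b^T y* = 32.
Strong duality: c^T x* = b^T y*. Confirmed.

32


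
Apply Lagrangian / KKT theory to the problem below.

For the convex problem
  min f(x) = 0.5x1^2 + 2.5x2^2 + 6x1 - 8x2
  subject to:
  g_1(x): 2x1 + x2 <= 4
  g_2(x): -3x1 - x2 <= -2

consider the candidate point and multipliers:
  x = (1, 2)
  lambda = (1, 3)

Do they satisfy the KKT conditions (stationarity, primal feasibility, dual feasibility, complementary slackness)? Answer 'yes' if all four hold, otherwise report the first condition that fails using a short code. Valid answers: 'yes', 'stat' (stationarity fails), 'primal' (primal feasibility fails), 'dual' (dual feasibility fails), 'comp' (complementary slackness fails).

Gradient of f: grad f(x) = Q x + c = (7, 2)
Constraint values g_i(x) = a_i^T x - b_i:
  g_1((1, 2)) = 0
  g_2((1, 2)) = -3
Stationarity residual: grad f(x) + sum_i lambda_i a_i = (0, 0)
  -> stationarity OK
Primal feasibility (all g_i <= 0): OK
Dual feasibility (all lambda_i >= 0): OK
Complementary slackness (lambda_i * g_i(x) = 0 for all i): FAILS

Verdict: the first failing condition is complementary_slackness -> comp.

comp


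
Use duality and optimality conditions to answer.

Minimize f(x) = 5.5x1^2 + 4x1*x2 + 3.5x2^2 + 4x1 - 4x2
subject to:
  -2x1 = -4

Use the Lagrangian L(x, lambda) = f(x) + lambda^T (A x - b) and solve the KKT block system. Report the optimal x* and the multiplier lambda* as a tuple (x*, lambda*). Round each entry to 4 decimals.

Form the Lagrangian:
  L(x, lambda) = (1/2) x^T Q x + c^T x + lambda^T (A x - b)
Stationarity (grad_x L = 0): Q x + c + A^T lambda = 0.
Primal feasibility: A x = b.

This gives the KKT block system:
  [ Q   A^T ] [ x     ]   [-c ]
  [ A    0  ] [ lambda ] = [ b ]

Solving the linear system:
  x*      = (2, -0.5714)
  lambda* = (11.8571)
  f(x*)   = 28.8571

x* = (2, -0.5714), lambda* = (11.8571)


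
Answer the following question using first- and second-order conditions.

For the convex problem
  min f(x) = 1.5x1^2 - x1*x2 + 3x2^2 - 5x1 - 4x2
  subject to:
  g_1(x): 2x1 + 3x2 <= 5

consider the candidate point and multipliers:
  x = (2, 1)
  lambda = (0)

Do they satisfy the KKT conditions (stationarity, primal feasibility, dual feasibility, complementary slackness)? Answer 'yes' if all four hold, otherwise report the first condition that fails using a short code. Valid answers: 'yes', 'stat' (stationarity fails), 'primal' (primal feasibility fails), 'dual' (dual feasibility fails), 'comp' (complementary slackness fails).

Gradient of f: grad f(x) = Q x + c = (0, 0)
Constraint values g_i(x) = a_i^T x - b_i:
  g_1((2, 1)) = 2
Stationarity residual: grad f(x) + sum_i lambda_i a_i = (0, 0)
  -> stationarity OK
Primal feasibility (all g_i <= 0): FAILS
Dual feasibility (all lambda_i >= 0): OK
Complementary slackness (lambda_i * g_i(x) = 0 for all i): OK

Verdict: the first failing condition is primal_feasibility -> primal.

primal


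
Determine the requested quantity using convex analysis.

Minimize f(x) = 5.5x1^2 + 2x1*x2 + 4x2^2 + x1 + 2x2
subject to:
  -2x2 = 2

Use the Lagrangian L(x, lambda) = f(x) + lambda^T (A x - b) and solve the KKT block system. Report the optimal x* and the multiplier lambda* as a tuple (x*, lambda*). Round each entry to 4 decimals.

Form the Lagrangian:
  L(x, lambda) = (1/2) x^T Q x + c^T x + lambda^T (A x - b)
Stationarity (grad_x L = 0): Q x + c + A^T lambda = 0.
Primal feasibility: A x = b.

This gives the KKT block system:
  [ Q   A^T ] [ x     ]   [-c ]
  [ A    0  ] [ lambda ] = [ b ]

Solving the linear system:
  x*      = (0.0909, -1)
  lambda* = (-2.9091)
  f(x*)   = 1.9545

x* = (0.0909, -1), lambda* = (-2.9091)


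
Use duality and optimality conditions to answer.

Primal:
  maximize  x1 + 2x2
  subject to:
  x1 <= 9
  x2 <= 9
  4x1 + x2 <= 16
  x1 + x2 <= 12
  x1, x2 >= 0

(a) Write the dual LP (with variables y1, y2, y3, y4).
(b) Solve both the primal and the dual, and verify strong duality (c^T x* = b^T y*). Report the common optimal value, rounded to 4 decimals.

The standard primal-dual pair for 'max c^T x s.t. A x <= b, x >= 0' is:
  Dual:  min b^T y  s.t.  A^T y >= c,  y >= 0.

So the dual LP is:
  minimize  9y1 + 9y2 + 16y3 + 12y4
  subject to:
    y1 + 4y3 + y4 >= 1
    y2 + y3 + y4 >= 2
    y1, y2, y3, y4 >= 0

Solving the primal: x* = (1.75, 9).
  primal value c^T x* = 19.75.
Solving the dual: y* = (0, 1.75, 0.25, 0).
  dual value b^T y* = 19.75.
Strong duality: c^T x* = b^T y*. Confirmed.

19.75


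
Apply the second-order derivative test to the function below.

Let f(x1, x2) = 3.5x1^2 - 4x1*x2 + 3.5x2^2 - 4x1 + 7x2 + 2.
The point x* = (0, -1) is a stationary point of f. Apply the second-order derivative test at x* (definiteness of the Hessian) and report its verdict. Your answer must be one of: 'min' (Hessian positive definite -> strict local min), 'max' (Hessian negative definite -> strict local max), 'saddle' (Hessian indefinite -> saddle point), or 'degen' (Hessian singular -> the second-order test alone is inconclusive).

Compute the Hessian H = grad^2 f:
  H = [[7, -4], [-4, 7]]
Verify stationarity: grad f(x*) = H x* + g = (0, 0).
Eigenvalues of H: 3, 11.
Both eigenvalues > 0, so H is positive definite -> x* is a strict local min.

min


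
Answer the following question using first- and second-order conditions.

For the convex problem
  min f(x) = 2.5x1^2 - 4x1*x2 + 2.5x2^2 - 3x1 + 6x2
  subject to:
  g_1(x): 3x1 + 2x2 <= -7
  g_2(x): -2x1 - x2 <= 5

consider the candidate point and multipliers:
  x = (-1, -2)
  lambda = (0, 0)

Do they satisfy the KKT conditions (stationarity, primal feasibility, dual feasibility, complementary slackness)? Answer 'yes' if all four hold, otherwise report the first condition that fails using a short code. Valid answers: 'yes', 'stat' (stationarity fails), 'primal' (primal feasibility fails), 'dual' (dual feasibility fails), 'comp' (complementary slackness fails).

Gradient of f: grad f(x) = Q x + c = (0, 0)
Constraint values g_i(x) = a_i^T x - b_i:
  g_1((-1, -2)) = 0
  g_2((-1, -2)) = -1
Stationarity residual: grad f(x) + sum_i lambda_i a_i = (0, 0)
  -> stationarity OK
Primal feasibility (all g_i <= 0): OK
Dual feasibility (all lambda_i >= 0): OK
Complementary slackness (lambda_i * g_i(x) = 0 for all i): OK

Verdict: yes, KKT holds.

yes


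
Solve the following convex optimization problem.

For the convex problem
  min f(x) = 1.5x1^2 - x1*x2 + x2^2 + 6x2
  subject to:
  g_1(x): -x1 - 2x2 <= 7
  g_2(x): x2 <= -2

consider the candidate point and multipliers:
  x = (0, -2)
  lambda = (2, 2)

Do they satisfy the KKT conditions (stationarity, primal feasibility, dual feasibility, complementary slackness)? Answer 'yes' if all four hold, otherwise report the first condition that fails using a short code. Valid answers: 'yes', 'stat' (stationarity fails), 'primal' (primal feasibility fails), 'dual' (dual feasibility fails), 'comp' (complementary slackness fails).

Gradient of f: grad f(x) = Q x + c = (2, 2)
Constraint values g_i(x) = a_i^T x - b_i:
  g_1((0, -2)) = -3
  g_2((0, -2)) = 0
Stationarity residual: grad f(x) + sum_i lambda_i a_i = (0, 0)
  -> stationarity OK
Primal feasibility (all g_i <= 0): OK
Dual feasibility (all lambda_i >= 0): OK
Complementary slackness (lambda_i * g_i(x) = 0 for all i): FAILS

Verdict: the first failing condition is complementary_slackness -> comp.

comp


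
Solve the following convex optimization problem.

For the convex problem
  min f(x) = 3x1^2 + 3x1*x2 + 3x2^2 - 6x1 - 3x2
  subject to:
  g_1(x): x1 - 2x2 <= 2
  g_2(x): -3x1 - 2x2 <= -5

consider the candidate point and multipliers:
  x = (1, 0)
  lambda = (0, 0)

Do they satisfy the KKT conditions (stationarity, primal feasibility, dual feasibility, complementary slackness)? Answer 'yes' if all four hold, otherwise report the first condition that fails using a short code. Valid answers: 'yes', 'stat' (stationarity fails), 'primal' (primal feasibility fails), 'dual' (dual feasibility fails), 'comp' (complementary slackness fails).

Gradient of f: grad f(x) = Q x + c = (0, 0)
Constraint values g_i(x) = a_i^T x - b_i:
  g_1((1, 0)) = -1
  g_2((1, 0)) = 2
Stationarity residual: grad f(x) + sum_i lambda_i a_i = (0, 0)
  -> stationarity OK
Primal feasibility (all g_i <= 0): FAILS
Dual feasibility (all lambda_i >= 0): OK
Complementary slackness (lambda_i * g_i(x) = 0 for all i): OK

Verdict: the first failing condition is primal_feasibility -> primal.

primal


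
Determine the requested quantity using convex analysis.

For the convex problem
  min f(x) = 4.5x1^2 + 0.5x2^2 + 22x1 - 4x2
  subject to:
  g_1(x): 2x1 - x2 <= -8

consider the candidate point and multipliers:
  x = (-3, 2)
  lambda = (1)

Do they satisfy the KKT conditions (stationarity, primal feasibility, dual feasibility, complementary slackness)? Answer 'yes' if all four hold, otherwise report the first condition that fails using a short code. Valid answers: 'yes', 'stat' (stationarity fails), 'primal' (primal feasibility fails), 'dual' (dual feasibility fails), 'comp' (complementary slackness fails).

Gradient of f: grad f(x) = Q x + c = (-5, -2)
Constraint values g_i(x) = a_i^T x - b_i:
  g_1((-3, 2)) = 0
Stationarity residual: grad f(x) + sum_i lambda_i a_i = (-3, -3)
  -> stationarity FAILS
Primal feasibility (all g_i <= 0): OK
Dual feasibility (all lambda_i >= 0): OK
Complementary slackness (lambda_i * g_i(x) = 0 for all i): OK

Verdict: the first failing condition is stationarity -> stat.

stat


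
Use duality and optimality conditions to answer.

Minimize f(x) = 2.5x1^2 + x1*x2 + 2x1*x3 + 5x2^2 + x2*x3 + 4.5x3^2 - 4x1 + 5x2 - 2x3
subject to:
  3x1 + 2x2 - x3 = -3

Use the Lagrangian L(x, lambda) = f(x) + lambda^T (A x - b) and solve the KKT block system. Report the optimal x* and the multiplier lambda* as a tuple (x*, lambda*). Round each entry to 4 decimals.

Form the Lagrangian:
  L(x, lambda) = (1/2) x^T Q x + c^T x + lambda^T (A x - b)
Stationarity (grad_x L = 0): Q x + c + A^T lambda = 0.
Primal feasibility: A x = b.

This gives the KKT block system:
  [ Q   A^T ] [ x     ]   [-c ]
  [ A    0  ] [ lambda ] = [ b ]

Solving the linear system:
  x*      = (-0.2405, -0.8617, 0.5549)
  lambda* = (1.6515)
  f(x*)   = 0.2491

x* = (-0.2405, -0.8617, 0.5549), lambda* = (1.6515)


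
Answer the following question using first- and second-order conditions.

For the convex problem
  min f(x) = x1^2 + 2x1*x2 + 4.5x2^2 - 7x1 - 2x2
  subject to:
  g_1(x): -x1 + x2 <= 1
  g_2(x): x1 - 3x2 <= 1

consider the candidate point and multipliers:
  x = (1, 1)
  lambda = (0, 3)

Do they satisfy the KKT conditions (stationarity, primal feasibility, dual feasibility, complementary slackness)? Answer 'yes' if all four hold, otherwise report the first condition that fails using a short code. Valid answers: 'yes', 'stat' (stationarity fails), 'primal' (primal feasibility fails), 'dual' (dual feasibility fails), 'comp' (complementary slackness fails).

Gradient of f: grad f(x) = Q x + c = (-3, 9)
Constraint values g_i(x) = a_i^T x - b_i:
  g_1((1, 1)) = -1
  g_2((1, 1)) = -3
Stationarity residual: grad f(x) + sum_i lambda_i a_i = (0, 0)
  -> stationarity OK
Primal feasibility (all g_i <= 0): OK
Dual feasibility (all lambda_i >= 0): OK
Complementary slackness (lambda_i * g_i(x) = 0 for all i): FAILS

Verdict: the first failing condition is complementary_slackness -> comp.

comp


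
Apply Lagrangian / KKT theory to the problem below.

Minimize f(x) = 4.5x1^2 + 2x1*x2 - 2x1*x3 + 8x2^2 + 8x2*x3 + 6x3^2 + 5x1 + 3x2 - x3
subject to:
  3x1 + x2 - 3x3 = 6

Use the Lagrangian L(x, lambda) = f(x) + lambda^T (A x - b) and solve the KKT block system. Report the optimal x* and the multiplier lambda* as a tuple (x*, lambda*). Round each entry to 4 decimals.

Form the Lagrangian:
  L(x, lambda) = (1/2) x^T Q x + c^T x + lambda^T (A x - b)
Stationarity (grad_x L = 0): Q x + c + A^T lambda = 0.
Primal feasibility: A x = b.

This gives the KKT block system:
  [ Q   A^T ] [ x     ]   [-c ]
  [ A    0  ] [ lambda ] = [ b ]

Solving the linear system:
  x*      = (0.3769, 0.7195, -1.3833)
  lambda* = (-4.1991)
  f(x*)   = 15.3105

x* = (0.3769, 0.7195, -1.3833), lambda* = (-4.1991)


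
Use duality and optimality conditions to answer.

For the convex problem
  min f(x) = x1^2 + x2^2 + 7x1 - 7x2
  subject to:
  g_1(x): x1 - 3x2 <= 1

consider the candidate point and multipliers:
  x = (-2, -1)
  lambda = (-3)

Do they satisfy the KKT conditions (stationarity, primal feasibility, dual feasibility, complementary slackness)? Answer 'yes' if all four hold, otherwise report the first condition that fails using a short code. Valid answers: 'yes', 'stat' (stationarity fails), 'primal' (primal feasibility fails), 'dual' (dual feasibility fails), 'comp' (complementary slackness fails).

Gradient of f: grad f(x) = Q x + c = (3, -9)
Constraint values g_i(x) = a_i^T x - b_i:
  g_1((-2, -1)) = 0
Stationarity residual: grad f(x) + sum_i lambda_i a_i = (0, 0)
  -> stationarity OK
Primal feasibility (all g_i <= 0): OK
Dual feasibility (all lambda_i >= 0): FAILS
Complementary slackness (lambda_i * g_i(x) = 0 for all i): OK

Verdict: the first failing condition is dual_feasibility -> dual.

dual


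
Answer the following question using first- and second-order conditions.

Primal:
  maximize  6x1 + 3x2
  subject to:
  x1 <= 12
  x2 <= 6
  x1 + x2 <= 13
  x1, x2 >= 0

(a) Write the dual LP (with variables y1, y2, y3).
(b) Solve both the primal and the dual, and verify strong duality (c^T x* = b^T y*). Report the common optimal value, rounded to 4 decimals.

The standard primal-dual pair for 'max c^T x s.t. A x <= b, x >= 0' is:
  Dual:  min b^T y  s.t.  A^T y >= c,  y >= 0.

So the dual LP is:
  minimize  12y1 + 6y2 + 13y3
  subject to:
    y1 + y3 >= 6
    y2 + y3 >= 3
    y1, y2, y3 >= 0

Solving the primal: x* = (12, 1).
  primal value c^T x* = 75.
Solving the dual: y* = (3, 0, 3).
  dual value b^T y* = 75.
Strong duality: c^T x* = b^T y*. Confirmed.

75


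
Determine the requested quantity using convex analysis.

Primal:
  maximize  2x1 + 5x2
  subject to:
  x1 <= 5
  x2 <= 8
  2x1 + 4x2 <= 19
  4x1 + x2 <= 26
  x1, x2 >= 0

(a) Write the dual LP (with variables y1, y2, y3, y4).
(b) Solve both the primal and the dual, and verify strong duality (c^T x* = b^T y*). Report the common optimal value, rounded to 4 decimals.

The standard primal-dual pair for 'max c^T x s.t. A x <= b, x >= 0' is:
  Dual:  min b^T y  s.t.  A^T y >= c,  y >= 0.

So the dual LP is:
  minimize  5y1 + 8y2 + 19y3 + 26y4
  subject to:
    y1 + 2y3 + 4y4 >= 2
    y2 + 4y3 + y4 >= 5
    y1, y2, y3, y4 >= 0

Solving the primal: x* = (0, 4.75).
  primal value c^T x* = 23.75.
Solving the dual: y* = (0, 0, 1.25, 0).
  dual value b^T y* = 23.75.
Strong duality: c^T x* = b^T y*. Confirmed.

23.75


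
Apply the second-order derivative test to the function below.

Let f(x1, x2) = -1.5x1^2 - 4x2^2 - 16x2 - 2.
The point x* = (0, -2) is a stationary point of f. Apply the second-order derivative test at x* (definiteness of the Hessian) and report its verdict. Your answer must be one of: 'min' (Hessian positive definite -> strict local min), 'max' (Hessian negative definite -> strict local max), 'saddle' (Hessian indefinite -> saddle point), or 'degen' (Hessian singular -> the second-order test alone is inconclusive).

Compute the Hessian H = grad^2 f:
  H = [[-3, 0], [0, -8]]
Verify stationarity: grad f(x*) = H x* + g = (0, 0).
Eigenvalues of H: -8, -3.
Both eigenvalues < 0, so H is negative definite -> x* is a strict local max.

max


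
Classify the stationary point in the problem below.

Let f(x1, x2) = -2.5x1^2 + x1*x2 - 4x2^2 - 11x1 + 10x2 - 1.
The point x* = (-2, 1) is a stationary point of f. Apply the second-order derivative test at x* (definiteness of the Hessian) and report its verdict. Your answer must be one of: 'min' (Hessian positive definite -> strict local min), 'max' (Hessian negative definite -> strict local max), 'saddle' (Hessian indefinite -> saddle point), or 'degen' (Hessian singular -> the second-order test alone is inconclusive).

Compute the Hessian H = grad^2 f:
  H = [[-5, 1], [1, -8]]
Verify stationarity: grad f(x*) = H x* + g = (0, 0).
Eigenvalues of H: -8.3028, -4.6972.
Both eigenvalues < 0, so H is negative definite -> x* is a strict local max.

max


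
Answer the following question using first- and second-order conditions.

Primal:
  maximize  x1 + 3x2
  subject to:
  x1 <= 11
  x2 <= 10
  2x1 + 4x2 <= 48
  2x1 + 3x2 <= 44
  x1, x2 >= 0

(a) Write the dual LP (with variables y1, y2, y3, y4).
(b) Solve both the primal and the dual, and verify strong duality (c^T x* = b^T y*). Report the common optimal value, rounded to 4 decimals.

The standard primal-dual pair for 'max c^T x s.t. A x <= b, x >= 0' is:
  Dual:  min b^T y  s.t.  A^T y >= c,  y >= 0.

So the dual LP is:
  minimize  11y1 + 10y2 + 48y3 + 44y4
  subject to:
    y1 + 2y3 + 2y4 >= 1
    y2 + 4y3 + 3y4 >= 3
    y1, y2, y3, y4 >= 0

Solving the primal: x* = (4, 10).
  primal value c^T x* = 34.
Solving the dual: y* = (0, 1, 0.5, 0).
  dual value b^T y* = 34.
Strong duality: c^T x* = b^T y*. Confirmed.

34


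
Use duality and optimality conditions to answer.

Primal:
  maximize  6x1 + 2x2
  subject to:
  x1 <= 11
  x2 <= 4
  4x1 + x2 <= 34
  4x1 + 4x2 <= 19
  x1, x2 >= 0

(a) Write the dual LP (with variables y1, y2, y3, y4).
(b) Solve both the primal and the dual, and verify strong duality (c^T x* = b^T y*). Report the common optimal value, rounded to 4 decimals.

The standard primal-dual pair for 'max c^T x s.t. A x <= b, x >= 0' is:
  Dual:  min b^T y  s.t.  A^T y >= c,  y >= 0.

So the dual LP is:
  minimize  11y1 + 4y2 + 34y3 + 19y4
  subject to:
    y1 + 4y3 + 4y4 >= 6
    y2 + y3 + 4y4 >= 2
    y1, y2, y3, y4 >= 0

Solving the primal: x* = (4.75, 0).
  primal value c^T x* = 28.5.
Solving the dual: y* = (0, 0, 0, 1.5).
  dual value b^T y* = 28.5.
Strong duality: c^T x* = b^T y*. Confirmed.

28.5


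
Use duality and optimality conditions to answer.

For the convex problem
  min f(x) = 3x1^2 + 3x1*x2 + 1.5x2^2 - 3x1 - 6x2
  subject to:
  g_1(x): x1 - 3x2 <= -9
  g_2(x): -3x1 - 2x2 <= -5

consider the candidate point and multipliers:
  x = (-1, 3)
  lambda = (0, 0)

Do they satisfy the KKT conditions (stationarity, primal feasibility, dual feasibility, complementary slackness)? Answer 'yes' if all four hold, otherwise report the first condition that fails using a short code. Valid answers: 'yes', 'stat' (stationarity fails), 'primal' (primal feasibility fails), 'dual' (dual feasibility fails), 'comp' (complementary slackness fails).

Gradient of f: grad f(x) = Q x + c = (0, 0)
Constraint values g_i(x) = a_i^T x - b_i:
  g_1((-1, 3)) = -1
  g_2((-1, 3)) = 2
Stationarity residual: grad f(x) + sum_i lambda_i a_i = (0, 0)
  -> stationarity OK
Primal feasibility (all g_i <= 0): FAILS
Dual feasibility (all lambda_i >= 0): OK
Complementary slackness (lambda_i * g_i(x) = 0 for all i): OK

Verdict: the first failing condition is primal_feasibility -> primal.

primal


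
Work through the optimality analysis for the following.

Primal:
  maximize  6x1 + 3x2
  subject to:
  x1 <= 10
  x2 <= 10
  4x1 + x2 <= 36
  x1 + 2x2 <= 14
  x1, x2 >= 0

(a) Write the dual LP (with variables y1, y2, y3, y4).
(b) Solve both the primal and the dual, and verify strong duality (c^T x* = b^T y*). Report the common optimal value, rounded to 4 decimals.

The standard primal-dual pair for 'max c^T x s.t. A x <= b, x >= 0' is:
  Dual:  min b^T y  s.t.  A^T y >= c,  y >= 0.

So the dual LP is:
  minimize  10y1 + 10y2 + 36y3 + 14y4
  subject to:
    y1 + 4y3 + y4 >= 6
    y2 + y3 + 2y4 >= 3
    y1, y2, y3, y4 >= 0

Solving the primal: x* = (8.2857, 2.8571).
  primal value c^T x* = 58.2857.
Solving the dual: y* = (0, 0, 1.2857, 0.8571).
  dual value b^T y* = 58.2857.
Strong duality: c^T x* = b^T y*. Confirmed.

58.2857


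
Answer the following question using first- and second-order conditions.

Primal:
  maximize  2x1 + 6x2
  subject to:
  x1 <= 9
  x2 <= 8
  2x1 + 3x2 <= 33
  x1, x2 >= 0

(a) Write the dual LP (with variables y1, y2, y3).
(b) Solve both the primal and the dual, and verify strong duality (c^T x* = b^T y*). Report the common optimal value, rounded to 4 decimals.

The standard primal-dual pair for 'max c^T x s.t. A x <= b, x >= 0' is:
  Dual:  min b^T y  s.t.  A^T y >= c,  y >= 0.

So the dual LP is:
  minimize  9y1 + 8y2 + 33y3
  subject to:
    y1 + 2y3 >= 2
    y2 + 3y3 >= 6
    y1, y2, y3 >= 0

Solving the primal: x* = (4.5, 8).
  primal value c^T x* = 57.
Solving the dual: y* = (0, 3, 1).
  dual value b^T y* = 57.
Strong duality: c^T x* = b^T y*. Confirmed.

57


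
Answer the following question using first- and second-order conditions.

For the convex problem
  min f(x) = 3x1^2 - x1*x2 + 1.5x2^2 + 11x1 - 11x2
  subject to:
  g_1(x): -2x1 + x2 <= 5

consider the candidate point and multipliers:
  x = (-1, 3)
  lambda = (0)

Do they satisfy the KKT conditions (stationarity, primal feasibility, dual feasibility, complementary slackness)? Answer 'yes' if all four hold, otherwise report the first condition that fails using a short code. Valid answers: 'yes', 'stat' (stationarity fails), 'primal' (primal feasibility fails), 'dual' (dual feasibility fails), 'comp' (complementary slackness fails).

Gradient of f: grad f(x) = Q x + c = (2, -1)
Constraint values g_i(x) = a_i^T x - b_i:
  g_1((-1, 3)) = 0
Stationarity residual: grad f(x) + sum_i lambda_i a_i = (2, -1)
  -> stationarity FAILS
Primal feasibility (all g_i <= 0): OK
Dual feasibility (all lambda_i >= 0): OK
Complementary slackness (lambda_i * g_i(x) = 0 for all i): OK

Verdict: the first failing condition is stationarity -> stat.

stat


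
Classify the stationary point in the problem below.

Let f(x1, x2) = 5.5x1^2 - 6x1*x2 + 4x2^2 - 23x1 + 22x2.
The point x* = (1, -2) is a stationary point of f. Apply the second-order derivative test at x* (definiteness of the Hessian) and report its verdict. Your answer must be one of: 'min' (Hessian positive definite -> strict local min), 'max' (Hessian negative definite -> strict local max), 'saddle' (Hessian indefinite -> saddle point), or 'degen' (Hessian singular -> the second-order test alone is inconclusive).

Compute the Hessian H = grad^2 f:
  H = [[11, -6], [-6, 8]]
Verify stationarity: grad f(x*) = H x* + g = (0, 0).
Eigenvalues of H: 3.3153, 15.6847.
Both eigenvalues > 0, so H is positive definite -> x* is a strict local min.

min


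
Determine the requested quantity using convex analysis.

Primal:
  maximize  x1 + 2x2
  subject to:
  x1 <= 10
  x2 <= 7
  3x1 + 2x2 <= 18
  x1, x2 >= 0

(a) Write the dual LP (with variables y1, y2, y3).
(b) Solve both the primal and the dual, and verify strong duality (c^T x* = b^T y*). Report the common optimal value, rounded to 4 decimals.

The standard primal-dual pair for 'max c^T x s.t. A x <= b, x >= 0' is:
  Dual:  min b^T y  s.t.  A^T y >= c,  y >= 0.

So the dual LP is:
  minimize  10y1 + 7y2 + 18y3
  subject to:
    y1 + 3y3 >= 1
    y2 + 2y3 >= 2
    y1, y2, y3 >= 0

Solving the primal: x* = (1.3333, 7).
  primal value c^T x* = 15.3333.
Solving the dual: y* = (0, 1.3333, 0.3333).
  dual value b^T y* = 15.3333.
Strong duality: c^T x* = b^T y*. Confirmed.

15.3333


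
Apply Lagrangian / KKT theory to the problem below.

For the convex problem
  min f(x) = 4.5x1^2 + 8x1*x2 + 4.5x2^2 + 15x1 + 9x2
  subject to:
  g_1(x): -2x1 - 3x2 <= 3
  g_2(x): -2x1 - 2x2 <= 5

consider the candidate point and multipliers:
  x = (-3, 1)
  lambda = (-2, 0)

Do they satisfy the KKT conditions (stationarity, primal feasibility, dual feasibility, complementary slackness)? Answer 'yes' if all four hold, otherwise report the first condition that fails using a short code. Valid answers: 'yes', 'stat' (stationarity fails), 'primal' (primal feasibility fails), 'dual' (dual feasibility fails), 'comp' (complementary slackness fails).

Gradient of f: grad f(x) = Q x + c = (-4, -6)
Constraint values g_i(x) = a_i^T x - b_i:
  g_1((-3, 1)) = 0
  g_2((-3, 1)) = -1
Stationarity residual: grad f(x) + sum_i lambda_i a_i = (0, 0)
  -> stationarity OK
Primal feasibility (all g_i <= 0): OK
Dual feasibility (all lambda_i >= 0): FAILS
Complementary slackness (lambda_i * g_i(x) = 0 for all i): OK

Verdict: the first failing condition is dual_feasibility -> dual.

dual


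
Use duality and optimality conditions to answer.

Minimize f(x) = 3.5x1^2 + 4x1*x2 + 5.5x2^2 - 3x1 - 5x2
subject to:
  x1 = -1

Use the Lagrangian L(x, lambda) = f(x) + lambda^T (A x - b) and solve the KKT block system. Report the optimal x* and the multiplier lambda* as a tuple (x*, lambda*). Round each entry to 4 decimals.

Form the Lagrangian:
  L(x, lambda) = (1/2) x^T Q x + c^T x + lambda^T (A x - b)
Stationarity (grad_x L = 0): Q x + c + A^T lambda = 0.
Primal feasibility: A x = b.

This gives the KKT block system:
  [ Q   A^T ] [ x     ]   [-c ]
  [ A    0  ] [ lambda ] = [ b ]

Solving the linear system:
  x*      = (-1, 0.8182)
  lambda* = (6.7273)
  f(x*)   = 2.8182

x* = (-1, 0.8182), lambda* = (6.7273)


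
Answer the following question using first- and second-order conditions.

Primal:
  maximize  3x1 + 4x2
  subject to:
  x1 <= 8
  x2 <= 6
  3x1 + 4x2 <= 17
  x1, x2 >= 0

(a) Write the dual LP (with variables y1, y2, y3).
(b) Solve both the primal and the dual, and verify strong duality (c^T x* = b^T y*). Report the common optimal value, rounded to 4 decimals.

The standard primal-dual pair for 'max c^T x s.t. A x <= b, x >= 0' is:
  Dual:  min b^T y  s.t.  A^T y >= c,  y >= 0.

So the dual LP is:
  minimize  8y1 + 6y2 + 17y3
  subject to:
    y1 + 3y3 >= 3
    y2 + 4y3 >= 4
    y1, y2, y3 >= 0

Solving the primal: x* = (5.6667, 0).
  primal value c^T x* = 17.
Solving the dual: y* = (0, 0, 1).
  dual value b^T y* = 17.
Strong duality: c^T x* = b^T y*. Confirmed.

17


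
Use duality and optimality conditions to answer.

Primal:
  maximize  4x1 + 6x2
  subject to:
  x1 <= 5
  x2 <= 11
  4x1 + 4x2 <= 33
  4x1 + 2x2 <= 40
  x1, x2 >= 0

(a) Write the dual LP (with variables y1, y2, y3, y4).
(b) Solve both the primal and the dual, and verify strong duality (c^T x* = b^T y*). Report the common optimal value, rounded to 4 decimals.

The standard primal-dual pair for 'max c^T x s.t. A x <= b, x >= 0' is:
  Dual:  min b^T y  s.t.  A^T y >= c,  y >= 0.

So the dual LP is:
  minimize  5y1 + 11y2 + 33y3 + 40y4
  subject to:
    y1 + 4y3 + 4y4 >= 4
    y2 + 4y3 + 2y4 >= 6
    y1, y2, y3, y4 >= 0

Solving the primal: x* = (0, 8.25).
  primal value c^T x* = 49.5.
Solving the dual: y* = (0, 0, 1.5, 0).
  dual value b^T y* = 49.5.
Strong duality: c^T x* = b^T y*. Confirmed.

49.5


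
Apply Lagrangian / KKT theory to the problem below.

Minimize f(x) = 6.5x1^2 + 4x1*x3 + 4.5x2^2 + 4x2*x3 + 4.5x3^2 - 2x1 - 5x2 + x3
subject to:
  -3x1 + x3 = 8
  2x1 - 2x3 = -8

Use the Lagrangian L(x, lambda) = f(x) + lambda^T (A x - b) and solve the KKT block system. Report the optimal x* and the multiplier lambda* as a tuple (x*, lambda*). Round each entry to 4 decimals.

Form the Lagrangian:
  L(x, lambda) = (1/2) x^T Q x + c^T x + lambda^T (A x - b)
Stationarity (grad_x L = 0): Q x + c + A^T lambda = 0.
Primal feasibility: A x = b.

This gives the KKT block system:
  [ Q   A^T ] [ x     ]   [-c ]
  [ A    0  ] [ lambda ] = [ b ]

Solving the linear system:
  x*      = (-2, -0.3333, 2)
  lambda* = (-5.1667, 2.25)
  f(x*)   = 33.5

x* = (-2, -0.3333, 2), lambda* = (-5.1667, 2.25)


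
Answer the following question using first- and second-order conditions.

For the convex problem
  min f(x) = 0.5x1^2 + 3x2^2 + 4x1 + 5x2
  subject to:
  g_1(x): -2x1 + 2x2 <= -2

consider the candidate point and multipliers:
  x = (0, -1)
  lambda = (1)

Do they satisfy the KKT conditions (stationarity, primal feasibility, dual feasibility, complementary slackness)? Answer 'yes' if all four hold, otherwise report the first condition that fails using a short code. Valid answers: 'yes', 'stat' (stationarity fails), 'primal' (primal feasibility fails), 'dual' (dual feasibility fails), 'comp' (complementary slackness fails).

Gradient of f: grad f(x) = Q x + c = (4, -1)
Constraint values g_i(x) = a_i^T x - b_i:
  g_1((0, -1)) = 0
Stationarity residual: grad f(x) + sum_i lambda_i a_i = (2, 1)
  -> stationarity FAILS
Primal feasibility (all g_i <= 0): OK
Dual feasibility (all lambda_i >= 0): OK
Complementary slackness (lambda_i * g_i(x) = 0 for all i): OK

Verdict: the first failing condition is stationarity -> stat.

stat


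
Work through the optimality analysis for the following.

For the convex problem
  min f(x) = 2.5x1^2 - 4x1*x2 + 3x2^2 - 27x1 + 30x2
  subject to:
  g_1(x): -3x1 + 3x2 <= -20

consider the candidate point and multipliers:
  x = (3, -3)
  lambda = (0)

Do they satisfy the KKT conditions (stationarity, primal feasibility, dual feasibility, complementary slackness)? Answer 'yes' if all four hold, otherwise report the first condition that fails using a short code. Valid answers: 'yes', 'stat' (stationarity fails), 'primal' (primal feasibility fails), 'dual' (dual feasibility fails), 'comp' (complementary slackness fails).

Gradient of f: grad f(x) = Q x + c = (0, 0)
Constraint values g_i(x) = a_i^T x - b_i:
  g_1((3, -3)) = 2
Stationarity residual: grad f(x) + sum_i lambda_i a_i = (0, 0)
  -> stationarity OK
Primal feasibility (all g_i <= 0): FAILS
Dual feasibility (all lambda_i >= 0): OK
Complementary slackness (lambda_i * g_i(x) = 0 for all i): OK

Verdict: the first failing condition is primal_feasibility -> primal.

primal


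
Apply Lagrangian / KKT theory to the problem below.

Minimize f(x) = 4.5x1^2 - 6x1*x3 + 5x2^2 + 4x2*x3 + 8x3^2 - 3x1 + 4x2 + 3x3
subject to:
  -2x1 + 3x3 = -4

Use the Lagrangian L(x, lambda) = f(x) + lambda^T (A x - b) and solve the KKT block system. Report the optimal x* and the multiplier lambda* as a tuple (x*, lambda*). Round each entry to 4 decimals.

Form the Lagrangian:
  L(x, lambda) = (1/2) x^T Q x + c^T x + lambda^T (A x - b)
Stationarity (grad_x L = 0): Q x + c + A^T lambda = 0.
Primal feasibility: A x = b.

This gives the KKT block system:
  [ Q   A^T ] [ x     ]   [-c ]
  [ A    0  ] [ lambda ] = [ b ]

Solving the linear system:
  x*      = (0.9279, -0.1141, -0.7147)
  lambda* = (4.8198)
  f(x*)   = 6.9474

x* = (0.9279, -0.1141, -0.7147), lambda* = (4.8198)


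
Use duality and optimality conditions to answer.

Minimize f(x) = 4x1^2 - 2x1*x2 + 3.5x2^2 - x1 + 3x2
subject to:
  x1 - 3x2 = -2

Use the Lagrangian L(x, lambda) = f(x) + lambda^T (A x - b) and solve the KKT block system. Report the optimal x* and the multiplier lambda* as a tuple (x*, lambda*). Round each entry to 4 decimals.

Form the Lagrangian:
  L(x, lambda) = (1/2) x^T Q x + c^T x + lambda^T (A x - b)
Stationarity (grad_x L = 0): Q x + c + A^T lambda = 0.
Primal feasibility: A x = b.

This gives the KKT block system:
  [ Q   A^T ] [ x     ]   [-c ]
  [ A    0  ] [ lambda ] = [ b ]

Solving the linear system:
  x*      = (-0.0299, 0.6567)
  lambda* = (2.5522)
  f(x*)   = 3.5522

x* = (-0.0299, 0.6567), lambda* = (2.5522)


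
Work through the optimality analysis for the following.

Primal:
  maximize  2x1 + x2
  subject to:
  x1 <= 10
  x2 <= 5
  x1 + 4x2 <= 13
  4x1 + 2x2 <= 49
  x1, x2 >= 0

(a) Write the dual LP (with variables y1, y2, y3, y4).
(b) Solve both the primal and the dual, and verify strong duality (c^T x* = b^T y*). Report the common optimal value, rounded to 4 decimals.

The standard primal-dual pair for 'max c^T x s.t. A x <= b, x >= 0' is:
  Dual:  min b^T y  s.t.  A^T y >= c,  y >= 0.

So the dual LP is:
  minimize  10y1 + 5y2 + 13y3 + 49y4
  subject to:
    y1 + y3 + 4y4 >= 2
    y2 + 4y3 + 2y4 >= 1
    y1, y2, y3, y4 >= 0

Solving the primal: x* = (10, 0.75).
  primal value c^T x* = 20.75.
Solving the dual: y* = (1.75, 0, 0.25, 0).
  dual value b^T y* = 20.75.
Strong duality: c^T x* = b^T y*. Confirmed.

20.75


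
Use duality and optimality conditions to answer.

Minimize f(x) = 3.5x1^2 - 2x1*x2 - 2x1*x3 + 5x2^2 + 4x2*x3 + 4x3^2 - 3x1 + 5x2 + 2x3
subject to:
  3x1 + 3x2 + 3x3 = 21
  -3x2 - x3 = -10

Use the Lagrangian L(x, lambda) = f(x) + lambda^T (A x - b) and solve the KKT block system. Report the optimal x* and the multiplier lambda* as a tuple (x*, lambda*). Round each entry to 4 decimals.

Form the Lagrangian:
  L(x, lambda) = (1/2) x^T Q x + c^T x + lambda^T (A x - b)
Stationarity (grad_x L = 0): Q x + c + A^T lambda = 0.
Primal feasibility: A x = b.

This gives the KKT block system:
  [ Q   A^T ] [ x     ]   [-c ]
  [ A    0  ] [ lambda ] = [ b ]

Solving the linear system:
  x*      = (2.902, 2.951, 1.1471)
  lambda* = (-3.0392, 8.0588)
  f(x*)   = 76.3775

x* = (2.902, 2.951, 1.1471), lambda* = (-3.0392, 8.0588)


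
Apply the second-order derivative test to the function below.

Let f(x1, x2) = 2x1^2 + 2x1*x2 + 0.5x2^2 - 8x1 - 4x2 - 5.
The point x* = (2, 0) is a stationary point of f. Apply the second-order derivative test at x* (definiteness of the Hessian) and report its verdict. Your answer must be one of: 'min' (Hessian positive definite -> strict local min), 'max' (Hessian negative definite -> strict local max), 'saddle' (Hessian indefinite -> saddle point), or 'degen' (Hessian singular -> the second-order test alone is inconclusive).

Compute the Hessian H = grad^2 f:
  H = [[4, 2], [2, 1]]
Verify stationarity: grad f(x*) = H x* + g = (0, 0).
Eigenvalues of H: 0, 5.
H has a zero eigenvalue (singular; positive semidefinite but not definite), so H is neither positive definite, negative definite, nor indefinite. The second-order test alone is inconclusive -> degen.
(Indeed, f is constant along the null direction of H through x*, so x* is not a strict local extremum.)

degen


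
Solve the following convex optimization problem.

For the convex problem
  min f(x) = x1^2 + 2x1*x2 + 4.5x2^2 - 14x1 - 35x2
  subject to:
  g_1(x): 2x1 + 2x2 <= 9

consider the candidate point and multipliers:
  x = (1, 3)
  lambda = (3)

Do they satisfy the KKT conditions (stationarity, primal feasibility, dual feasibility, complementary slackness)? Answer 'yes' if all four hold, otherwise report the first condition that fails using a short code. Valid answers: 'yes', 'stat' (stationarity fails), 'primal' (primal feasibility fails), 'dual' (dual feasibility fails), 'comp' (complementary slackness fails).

Gradient of f: grad f(x) = Q x + c = (-6, -6)
Constraint values g_i(x) = a_i^T x - b_i:
  g_1((1, 3)) = -1
Stationarity residual: grad f(x) + sum_i lambda_i a_i = (0, 0)
  -> stationarity OK
Primal feasibility (all g_i <= 0): OK
Dual feasibility (all lambda_i >= 0): OK
Complementary slackness (lambda_i * g_i(x) = 0 for all i): FAILS

Verdict: the first failing condition is complementary_slackness -> comp.

comp


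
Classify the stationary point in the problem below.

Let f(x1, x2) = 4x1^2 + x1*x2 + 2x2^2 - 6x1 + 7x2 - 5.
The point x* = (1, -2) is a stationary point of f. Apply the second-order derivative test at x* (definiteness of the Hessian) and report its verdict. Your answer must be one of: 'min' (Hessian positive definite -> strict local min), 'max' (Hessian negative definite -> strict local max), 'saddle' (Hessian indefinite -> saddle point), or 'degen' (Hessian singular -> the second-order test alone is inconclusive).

Compute the Hessian H = grad^2 f:
  H = [[8, 1], [1, 4]]
Verify stationarity: grad f(x*) = H x* + g = (0, 0).
Eigenvalues of H: 3.7639, 8.2361.
Both eigenvalues > 0, so H is positive definite -> x* is a strict local min.

min
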